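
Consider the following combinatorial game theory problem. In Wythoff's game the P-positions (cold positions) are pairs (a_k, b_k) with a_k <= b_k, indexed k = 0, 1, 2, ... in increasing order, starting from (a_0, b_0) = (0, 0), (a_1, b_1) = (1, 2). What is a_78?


By Wythoff's theorem, a_k = floor(k * phi) and b_k = floor(k * phi^2) = a_k + k, where phi = (1 + sqrt(5))/2 is the golden ratio.
phi = (1 + sqrt(5))/2 = 1.618034
k = 78
k * phi = 78 * 1.618034 = 126.206651
a_78 = floor(k * phi) = 126

126


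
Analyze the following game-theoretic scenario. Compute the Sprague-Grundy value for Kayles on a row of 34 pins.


Kayles: a move removes 1 or 2 adjacent pins from a contiguous row.
Removing pins from a row of k leaves two independent rows (a, b) with a + b = k - 1 (one pin) or a + b = k - 2 (two pins); an end removal gives a = 0.
By Sprague-Grundy, G(k) = mex{ G(a) XOR G(b) } over all these splits. G(0) = 0.
G(1): splits (0,0):0^0=0 -> mex({0}) = 1
G(2): splits (0,1):0^1=1 (0,0):0^0=0 -> mex({0, 1}) = 2
G(3): splits (0,2):0^2=2 (1,1):1^1=0 (0,1):0^1=1 -> mex({0, 1, 2}) = 3
G(4): splits (0,3):0^3=3 (1,2):1^2=3 (0,2):0^2=2 (1,1):1^1=0 -> mex({0, 2, 3}) = 1
G(5): splits (0,4):0^1=1 (1,3):1^3=2 (2,2):2^2=0 (0,3):0^3=3 (1,2):1^2=3 -> mex({0, 1, 2, 3}) = 4
G(6) = mex({0, 1, 2, 4}) = 3
G(7) = mex({0, 1, 3, 4, 5}) = 2
G(8) = mex({0, 2, 3, 5, 6}) = 1
G(9) = mex({0, 1, 2, 3, 6, 7}) = 4
G(10) = mex({0, 1, 3, 4, 5, 7}) = 2
G(11) = mex({0, 1, 2, 3, 4, 5}) = 6
G(12) = mex({0, 1, 2, 3, 5, 6, 7}) = 4
G(13) = mex({0, 2, 3, 4, 6, 7}) = 1
G(14) = mex({0, 1, 4, 5, 6, 7}) = 2
G(15) = mex({0, 1, 2, 3, 4, 5, 6}) = 7
G(16) = mex({0, 2, 3, 5, 6, 7}) = 1
G(17) = mex({0, 1, 2, 3, 5, 6, 7}) = 4
G(18) = mex({0, 1, 2, 4, 5, 6}) = 3
G(19) = mex({0, 1, 3, 4, 5, 7}) = 2
G(20) = mex({0, 2, 3, 4, 5, 6, 7}) = 1
G(21) = mex({0, 1, 2, 3, 5, 6, 7}) = 4
G(22) = mex({0, 1, 2, 3, 4, 5, 7}) = 6
G(23) = mex({0, 1, 2, 3, 4, 5, 6}) = 7
G(24) = mex({0, 1, 2, 3, 5, 6, 7}) = 4
G(25) = mex({0, 2, 3, 4, 6, 7}) = 1
G(26) = mex({0, 1, 3, 4, 5, 6, 7}) = 2
G(27) = mex({0, 1, 2, 3, 4, 5, 6, 7}) = 8
G(28) = mex({0, 1, 2, 3, 4, 6, 7, 8}) = 5
G(29) = mex({0, 1, 2, 3, 5, 6, 7, 8, 9}) = 4
G(30) = mex({0, 1, 2, 3, 4, 5, 6, 9, 10}) = 7
G(31) = mex({0, 1, 3, 4, 5, 7, 10, 11}) = 2
G(32) = mex({0, 2, 3, 4, 5, 6, 7, 9, 11}) = 1
G(33) = mex({0, 1, 2, 3, 4, 5, 6, 7, 9, 12}) = 8
G(34) = mex({0, 1, 2, 3, 4, 5, 7, 8, 11, 12}) = 6
Therefore G(34) = 6.

6


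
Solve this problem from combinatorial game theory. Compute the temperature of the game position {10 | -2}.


The game is {10 | -2}, a switch {a | b} with numbers a > b.
Cooling {a | b} by t gives {a - t | b + t}, which stops being hot when a - t = b + t, i.e. at t = (a - b)/2. So the temperature of a switch is (a - b)/2.
Temperature = (Left option - Right option) / 2
= (10 - (-2)) / 2
= 12 / 2
= 6

6


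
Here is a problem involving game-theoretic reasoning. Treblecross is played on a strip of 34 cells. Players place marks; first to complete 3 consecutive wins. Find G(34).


Treblecross: place X on empty cells; 3-in-a-row wins.
Playing within two cells of an existing X lets the opponent win at once, so sensible play treats the cells i-2..i+2 around each X as dead. The player left with no safe cell loses, so this is a normal-play take-away game on strips of safe cells.
Placing X at cell i (0-indexed) of a strip of k safe cells leaves independent strips of sizes max(0, i-2) and max(0, k-i-3). Hence G(k) = mex{ G(max(0,i-2)) XOR G(max(0,k-i-3)) : 0 <= i < k }, with G(0) = 0.
G(1): splits (0,0):0^0=0 -> mex({0}) = 1
G(2): splits (0,0):0^0=0 -> mex({0}) = 1
G(3): splits (0,0):0^0=0 -> mex({0}) = 1
G(4): splits (0,1):0^1=1 (0,0):0^0=0 -> mex({0, 1}) = 2
G(5): splits (0,2):0^1=1 (0,1):0^1=1 (0,0):0^0=0 -> mex({0, 1}) = 2
G(6) = mex({1}) = 0
G(7) = mex({0, 1, 2}) = 3
G(8) = mex({0, 1, 2}) = 3
G(9) = mex({0, 2}) = 1
G(10) = mex({0, 2, 3}) = 1
G(11) = mex({0, 3}) = 1
G(12) = mex({1, 3}) = 0
G(13) = mex({0, 1, 2, 3}) = 4
G(14) = mex({0, 1, 2}) = 3
G(15) = mex({0, 1, 2}) = 3
G(16) = mex({0, 1, 2, 4}) = 3
G(17) = mex({0, 1, 3, 4}) = 2
G(18) = mex({0, 1, 3, 4}) = 2
G(19) = mex({0, 1, 3, 5}) = 2
G(20) = mex({0, 1, 2, 3, 5}) = 4
G(21) = mex({0, 1, 2, 3, 5}) = 4
G(22) = mex({1, 2, 6}) = 0
G(23) = mex({0, 1, 2, 3, 4, 6}) = 5
G(24) = mex({0, 1, 2, 3, 4}) = 5
G(25) = mex({0, 1, 3, 4, 7}) = 2
G(26) = mex({0, 1, 3, 4, 5, 7}) = 2
G(27) = mex({0, 1, 3, 5}) = 2
G(28) = mex({0, 1, 2, 5}) = 3
G(29) = mex({0, 1, 2, 4, 5, 6}) = 3
G(30) = mex({1, 2, 4, 6}) = 0
G(31) = mex({0, 1, 2, 3, 4, 6}) = 5
G(32) = mex({1, 2, 3, 4, 7}) = 0
G(33) = mex({0, 3, 7}) = 1
G(34) = mex({0, 2, 3, 5, 7}) = 1
Therefore G(34) = 1.

1


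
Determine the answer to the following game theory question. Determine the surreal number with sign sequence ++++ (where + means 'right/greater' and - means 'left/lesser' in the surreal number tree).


Sign expansion: ++++
Rule: track bounds (lo, hi), initially (-inf, +inf). On '+', the current value becomes lo and we move to the simplest number in (value, hi): value + 1 if hi = +inf, otherwise the midpoint (value + hi)/2. On '-', the current value becomes hi and we move to value - 1 if lo = -inf, otherwise the midpoint (lo + value)/2.
Start at 0.
Step 1: sign = +, move right. Bounds: (0, +inf). Value = 1
Step 2: sign = +, move right. Bounds: (1, +inf). Value = 2
Step 3: sign = +, move right. Bounds: (2, +inf). Value = 3
Step 4: sign = +, move right. Bounds: (3, +inf). Value = 4
The surreal number with sign expansion ++++ is 4.

4


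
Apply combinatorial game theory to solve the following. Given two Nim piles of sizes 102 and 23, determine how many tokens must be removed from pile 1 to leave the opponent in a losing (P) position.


Piles: 102 and 23
Current XOR: 102 XOR 23 = 113 (non-zero, so this is an N-position).
To make the XOR zero, we need to find a move that balances the piles.
For pile 1 (size 102): target = 102 XOR 113 = 23
We reduce pile 1 from 102 to 23.
Tokens removed: 102 - 23 = 79
Verification: 23 XOR 23 = 0

79


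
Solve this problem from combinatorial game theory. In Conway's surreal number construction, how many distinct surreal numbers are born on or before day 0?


Day 0: {|} = 0 is born. Count = 1.
Day n: the number of surreal numbers born by day n is 2^(n+1) - 1.
By day 0: 2^1 - 1 = 1
By day 0: 1 surreal numbers.

1


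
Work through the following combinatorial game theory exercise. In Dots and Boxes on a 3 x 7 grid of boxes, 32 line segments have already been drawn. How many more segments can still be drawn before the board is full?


Grid: 3 x 7 boxes, i.e. 4 rows and 8 columns of dots.
Horizontal edges: (rows + 1) * cols = 4 * 7 = 28
Vertical edges: rows * (cols + 1) = 3 * 8 = 24
Total edges: 28 + 24 = 52
Edges drawn: 32
Remaining: 52 - 32 = 20

20


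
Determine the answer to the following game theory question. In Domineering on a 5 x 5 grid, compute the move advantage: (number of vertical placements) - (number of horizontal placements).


Board is 5 x 5 (rows x cols).
Left (vertical) placements: (rows-1) * cols = 4 * 5 = 20
Right (horizontal) placements: rows * (cols-1) = 5 * 4 = 20
Advantage = Left - Right = 20 - 20 = 0

0


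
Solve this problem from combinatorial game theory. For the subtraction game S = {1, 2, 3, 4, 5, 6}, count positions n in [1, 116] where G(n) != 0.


Subtraction set S = {1, 2, 3, 4, 5, 6}, so G(n) = n mod 7.
G(n) = 0 when n is a multiple of 7.
Multiples of 7 in [1, 116]: 16
N-positions (nonzero Grundy) = 116 - 16 = 100

100


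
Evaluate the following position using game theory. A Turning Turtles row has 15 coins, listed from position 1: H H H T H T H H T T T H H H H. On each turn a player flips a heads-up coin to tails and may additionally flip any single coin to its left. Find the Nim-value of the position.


Coins: H H H T H T H H T T T H H H H
Key fact: a single head at position k behaves exactly like a Nim heap of size k (turning it to T and optionally flipping a coin at j < k corresponds to moving the heap from k to j, or to 0), and heads combine as a disjunctive sum (two heads at the same place would cancel, matching j XOR j = 0). So the Nim-value is the XOR of the 1-indexed positions of the heads.
Face-up positions (1-indexed): [1, 2, 3, 5, 7, 8, 12, 13, 14, 15]
XOR 0 with 1: 0 XOR 1 = 1
XOR 1 with 2: 1 XOR 2 = 3
XOR 3 with 3: 3 XOR 3 = 0
XOR 0 with 5: 0 XOR 5 = 5
XOR 5 with 7: 5 XOR 7 = 2
XOR 2 with 8: 2 XOR 8 = 10
XOR 10 with 12: 10 XOR 12 = 6
XOR 6 with 13: 6 XOR 13 = 11
XOR 11 with 14: 11 XOR 14 = 5
XOR 5 with 15: 5 XOR 15 = 10
Nim-value = 10

10


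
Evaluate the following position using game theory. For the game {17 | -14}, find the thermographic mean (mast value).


Game = {17 | -14}, a switch {a | b} with numbers a > b.
Its thermograph has left wall a - t and right wall b + t, which meet at t = (a - b)/2, where both equal (a + b)/2. So the mast (mean value) is at (a + b)/2.
Mean = (17 + (-14))/2 = 3/2 = 3/2

3/2


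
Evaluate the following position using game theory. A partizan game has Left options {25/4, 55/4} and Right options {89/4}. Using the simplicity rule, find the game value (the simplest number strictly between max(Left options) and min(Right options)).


Left options: {25/4, 55/4}, max = 55/4
Right options: {89/4}, min = 89/4
All options are numbers and max(Left) < min(Right), so by the simplicity theorem the value is the simplest (earliest-born) number strictly between 55/4 and 89/4.
Integers 14 through 22 all lie strictly between 55/4 and 89/4.
Among integers, the simplest (lowest birthday = smallest |n|; 0 is born on day 0, +-n on day n) is 14.
No non-integer in the interval can be simpler: if x is a non-integer in the interval, then floor(x) or ceil(x) also lies in the interval (the interval contains an integer), and both are proper prefixes of x's sign expansion, i.e. born earlier. So the game value is 14.
Game value = 14

14


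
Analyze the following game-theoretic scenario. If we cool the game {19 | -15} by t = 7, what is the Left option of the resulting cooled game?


Original game: {19 | -15} (a switch {a | b} with a > b).
Cooling by t (for t below the temperature (a - b)/2 = 17) taxes each move by t: {a | b} cooled by t is {a - t | b + t}.
Cooling amount: t = 7
Cooled Left option: 19 - 7 = 12
Cooled Right option: -15 + 7 = -8
Cooled game: {12 | -8}
Left option = 12

12


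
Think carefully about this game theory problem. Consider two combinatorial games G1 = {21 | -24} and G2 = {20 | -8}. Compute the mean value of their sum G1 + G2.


G1 = {21 | -24}, G2 = {20 | -8}
Each is a switch {a | b} with numbers a > b; its mean value is (a + b)/2, and mean value is additive over game sums: m(G1 + G2) = m(G1) + m(G2).
Mean of G1 = (21 + (-24))/2 = -3/2 = -3/2
Mean of G2 = (20 + (-8))/2 = 12/2 = 6
Mean of G1 + G2 = -3/2 + 6 = 9/2

9/2


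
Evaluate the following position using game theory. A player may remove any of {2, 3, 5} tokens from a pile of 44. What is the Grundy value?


The subtraction set is S = {2, 3, 5}.
G(k) = mex{ G(k - s) : s in S, s <= k }. We compute iteratively: G(0) = 0.
G(1) = mex({}) = 0
G(2) = mex({0}) = 1
G(3) = mex({0}) = 1
G(4) = mex({0, 1}) = 2
G(5) = mex({0, 1}) = 2
G(6) = mex({0, 1, 2}) = 3
G(7) = mex({1, 2}) = 0
G(8) = mex({1, 2, 3}) = 0
G(9) = mex({0, 2, 3}) = 1
G(10) = mex({0, 2}) = 1
G(11) = mex({0, 1, 3}) = 2
Observe that G(7)..G(11) = 0, 0, 1, 1, 2 repeats G(0)..G(4) = 0, 0, 1, 1, 2.
For k >= max(S) = 5, G(k) is determined by the previous 5 values G(k-5)..G(k-1); a window of 5 consecutive values has recurred shifted by 7, so by induction G(k + 7) = G(k) for all k >= 0: the sequence is periodic from the start with period 7.
One period: G(0..6) = 0, 0, 1, 1, 2, 2, 3.
44 mod 7 = 2, so G(44) = G(2) = 1.

1


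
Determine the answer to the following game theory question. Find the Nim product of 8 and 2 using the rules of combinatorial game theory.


Nim multiplication is bilinear over XOR: (u XOR v) * w = (u*w) XOR (v*w).
So we split each operand into its bit components and XOR the pairwise Nim products.
8 = 8 (as XOR of powers of 2).
2 = 2 (as XOR of powers of 2).
Using the standard Nim-product table on single bits:
  2*2 = 3,   2*4 = 8,   2*8 = 12,
  4*4 = 6,   4*8 = 11,  8*8 = 13,
and  1*x = x (identity), k*l = l*k (commutative).
Pairwise Nim products:
  8 * 2 = 12
XOR them: 12 = 12.
Result: 8 * 2 = 12 (in Nim).

12


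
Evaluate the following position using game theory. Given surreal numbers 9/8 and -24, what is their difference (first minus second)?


x = 9/8, y = -24
Converting to common denominator: 8
x = 9/8, y = -192/8
x - y = 9/8 - -24 = 201/8

201/8


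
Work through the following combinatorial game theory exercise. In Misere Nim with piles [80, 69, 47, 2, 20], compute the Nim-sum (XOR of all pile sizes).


We need the XOR (exclusive or) of all pile sizes.
After XOR-ing pile 1 (size 80): 0 XOR 80 = 80
After XOR-ing pile 2 (size 69): 80 XOR 69 = 21
After XOR-ing pile 3 (size 47): 21 XOR 47 = 58
After XOR-ing pile 4 (size 2): 58 XOR 2 = 56
After XOR-ing pile 5 (size 20): 56 XOR 20 = 44
The Nim-value of this position is 44.

44


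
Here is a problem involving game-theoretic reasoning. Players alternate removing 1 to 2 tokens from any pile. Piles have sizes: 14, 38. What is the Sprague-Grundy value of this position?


Subtraction set: {1, 2}
For this subtraction set, G(n) = n mod 3 (period = max + 1 = 3).
Pile 1 (size 14): G(14) = 14 mod 3 = 2
Pile 2 (size 38): G(38) = 38 mod 3 = 2
Total Grundy value = XOR of all: 2 XOR 2 = 0

0


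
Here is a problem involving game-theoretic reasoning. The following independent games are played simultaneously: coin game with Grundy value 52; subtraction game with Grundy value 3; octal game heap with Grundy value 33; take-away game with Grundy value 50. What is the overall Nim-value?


By the Sprague-Grundy theorem, the Grundy value of a sum of games is the XOR of individual Grundy values.
coin game: Grundy value = 52. Running XOR: 0 XOR 52 = 52
subtraction game: Grundy value = 3. Running XOR: 52 XOR 3 = 55
octal game heap: Grundy value = 33. Running XOR: 55 XOR 33 = 22
take-away game: Grundy value = 50. Running XOR: 22 XOR 50 = 36
The combined Grundy value is 36.

36


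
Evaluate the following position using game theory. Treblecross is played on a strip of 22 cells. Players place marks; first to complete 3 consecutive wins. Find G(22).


Treblecross: place X on empty cells; 3-in-a-row wins.
Playing within two cells of an existing X lets the opponent win at once, so sensible play treats the cells i-2..i+2 around each X as dead. The player left with no safe cell loses, so this is a normal-play take-away game on strips of safe cells.
Placing X at cell i (0-indexed) of a strip of k safe cells leaves independent strips of sizes max(0, i-2) and max(0, k-i-3). Hence G(k) = mex{ G(max(0,i-2)) XOR G(max(0,k-i-3)) : 0 <= i < k }, with G(0) = 0.
G(1): splits (0,0):0^0=0 -> mex({0}) = 1
G(2): splits (0,0):0^0=0 -> mex({0}) = 1
G(3): splits (0,0):0^0=0 -> mex({0}) = 1
G(4): splits (0,1):0^1=1 (0,0):0^0=0 -> mex({0, 1}) = 2
G(5): splits (0,2):0^1=1 (0,1):0^1=1 (0,0):0^0=0 -> mex({0, 1}) = 2
G(6) = mex({1}) = 0
G(7) = mex({0, 1, 2}) = 3
G(8) = mex({0, 1, 2}) = 3
G(9) = mex({0, 2}) = 1
G(10) = mex({0, 2, 3}) = 1
G(11) = mex({0, 3}) = 1
G(12) = mex({1, 3}) = 0
G(13) = mex({0, 1, 2, 3}) = 4
G(14) = mex({0, 1, 2}) = 3
G(15) = mex({0, 1, 2}) = 3
G(16) = mex({0, 1, 2, 4}) = 3
G(17) = mex({0, 1, 3, 4}) = 2
G(18) = mex({0, 1, 3, 4}) = 2
G(19) = mex({0, 1, 3, 5}) = 2
G(20) = mex({0, 1, 2, 3, 5}) = 4
G(21) = mex({0, 1, 2, 3, 5}) = 4
G(22) = mex({1, 2, 6}) = 0
Therefore G(22) = 0.

0


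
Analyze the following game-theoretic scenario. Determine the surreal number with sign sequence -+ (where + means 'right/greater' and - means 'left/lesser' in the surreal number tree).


Sign expansion: -+
Rule: track bounds (lo, hi), initially (-inf, +inf). On '+', the current value becomes lo and we move to the simplest number in (value, hi): value + 1 if hi = +inf, otherwise the midpoint (value + hi)/2. On '-', the current value becomes hi and we move to value - 1 if lo = -inf, otherwise the midpoint (lo + value)/2.
Start at 0.
Step 1: sign = -, move left. Bounds: (-inf, 0). Value = -1
Step 2: sign = +, move right. Bounds: (-1, 0). Value = -1/2
The surreal number with sign expansion -+ is -1/2.

-1/2


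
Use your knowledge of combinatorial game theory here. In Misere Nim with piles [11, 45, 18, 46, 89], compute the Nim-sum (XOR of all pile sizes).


We need the XOR (exclusive or) of all pile sizes.
After XOR-ing pile 1 (size 11): 0 XOR 11 = 11
After XOR-ing pile 2 (size 45): 11 XOR 45 = 38
After XOR-ing pile 3 (size 18): 38 XOR 18 = 52
After XOR-ing pile 4 (size 46): 52 XOR 46 = 26
After XOR-ing pile 5 (size 89): 26 XOR 89 = 67
The Nim-value of this position is 67.

67


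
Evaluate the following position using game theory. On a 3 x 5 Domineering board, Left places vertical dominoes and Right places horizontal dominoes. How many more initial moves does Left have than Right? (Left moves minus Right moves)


Board is 3 x 5 (rows x cols).
Left (vertical) placements: (rows-1) * cols = 2 * 5 = 10
Right (horizontal) placements: rows * (cols-1) = 3 * 4 = 12
Advantage = Left - Right = 10 - 12 = -2

-2


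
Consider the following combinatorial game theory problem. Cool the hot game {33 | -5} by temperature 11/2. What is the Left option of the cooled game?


Original game: {33 | -5} (a switch {a | b} with a > b).
Cooling by t (for t below the temperature (a - b)/2 = 19) taxes each move by t: {a | b} cooled by t is {a - t | b + t}.
Cooling amount: t = 11/2
Cooled Left option: 33 - 11/2 = 55/2
Cooled Right option: -5 + 11/2 = 1/2
Cooled game: {55/2 | 1/2}
Left option = 55/2

55/2


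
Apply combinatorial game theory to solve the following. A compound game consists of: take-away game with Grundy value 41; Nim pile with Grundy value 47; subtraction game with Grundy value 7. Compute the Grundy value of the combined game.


By the Sprague-Grundy theorem, the Grundy value of a sum of games is the XOR of individual Grundy values.
take-away game: Grundy value = 41. Running XOR: 0 XOR 41 = 41
Nim pile: Grundy value = 47. Running XOR: 41 XOR 47 = 6
subtraction game: Grundy value = 7. Running XOR: 6 XOR 7 = 1
The combined Grundy value is 1.

1


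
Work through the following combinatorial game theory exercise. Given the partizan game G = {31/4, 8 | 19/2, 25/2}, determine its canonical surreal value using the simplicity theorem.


Left options: {31/4, 8}, max = 8
Right options: {19/2, 25/2}, min = 19/2
All options are numbers and max(Left) < min(Right), so by the simplicity theorem the value is the simplest (earliest-born) number strictly between 8 and 19/2.
The only integer strictly between 8 and 19/2 is 9.
No non-integer in the interval can be simpler: if x is a non-integer in the interval, then floor(x) or ceil(x) also lies in the interval (the interval contains an integer), and both are proper prefixes of x's sign expansion, i.e. born earlier. So the game value is 9.
Game value = 9

9


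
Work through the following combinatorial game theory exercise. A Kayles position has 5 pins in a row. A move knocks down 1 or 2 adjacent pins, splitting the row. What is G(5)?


Kayles: a move removes 1 or 2 adjacent pins from a contiguous row.
Removing pins from a row of k leaves two independent rows (a, b) with a + b = k - 1 (one pin) or a + b = k - 2 (two pins); an end removal gives a = 0.
By Sprague-Grundy, G(k) = mex{ G(a) XOR G(b) } over all these splits. G(0) = 0.
G(1): splits (0,0):0^0=0 -> mex({0}) = 1
G(2): splits (0,1):0^1=1 (0,0):0^0=0 -> mex({0, 1}) = 2
G(3): splits (0,2):0^2=2 (1,1):1^1=0 (0,1):0^1=1 -> mex({0, 1, 2}) = 3
G(4): splits (0,3):0^3=3 (1,2):1^2=3 (0,2):0^2=2 (1,1):1^1=0 -> mex({0, 2, 3}) = 1
G(5): splits (0,4):0^1=1 (1,3):1^3=2 (2,2):2^2=0 (0,3):0^3=3 (1,2):1^2=3 -> mex({0, 1, 2, 3}) = 4
Therefore G(5) = 4.

4


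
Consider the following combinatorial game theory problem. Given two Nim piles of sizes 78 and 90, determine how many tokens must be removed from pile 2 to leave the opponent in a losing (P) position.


Piles: 78 and 90
Current XOR: 78 XOR 90 = 20 (non-zero, so this is an N-position).
To make the XOR zero, we need to find a move that balances the piles.
For pile 2 (size 90): target = 90 XOR 20 = 78
We reduce pile 2 from 90 to 78.
Tokens removed: 90 - 78 = 12
Verification: 78 XOR 78 = 0

12


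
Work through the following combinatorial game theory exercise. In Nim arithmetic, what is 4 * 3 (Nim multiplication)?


Nim multiplication is bilinear over XOR: (u XOR v) * w = (u*w) XOR (v*w).
So we split each operand into its bit components and XOR the pairwise Nim products.
4 = 4 (as XOR of powers of 2).
3 = 1 + 2 (as XOR of powers of 2).
Using the standard Nim-product table on single bits:
  2*2 = 3,   2*4 = 8,   2*8 = 12,
  4*4 = 6,   4*8 = 11,  8*8 = 13,
and  1*x = x (identity), k*l = l*k (commutative).
Pairwise Nim products:
  4 * 1 = 4
  4 * 2 = 8
XOR them: 4 XOR 8 = 12.
Result: 4 * 3 = 12 (in Nim).

12


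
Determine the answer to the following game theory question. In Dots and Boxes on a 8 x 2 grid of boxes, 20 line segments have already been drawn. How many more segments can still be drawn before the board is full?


Grid: 8 x 2 boxes, i.e. 9 rows and 3 columns of dots.
Horizontal edges: (rows + 1) * cols = 9 * 2 = 18
Vertical edges: rows * (cols + 1) = 8 * 3 = 24
Total edges: 18 + 24 = 42
Edges drawn: 20
Remaining: 42 - 20 = 22

22


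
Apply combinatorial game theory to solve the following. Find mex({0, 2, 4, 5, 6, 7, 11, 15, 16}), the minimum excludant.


Set = {0, 2, 4, 5, 6, 7, 11, 15, 16}
0 is in the set.
1 is NOT in the set. This is the mex.
mex = 1

1


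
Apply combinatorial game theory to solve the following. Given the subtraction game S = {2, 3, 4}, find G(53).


The subtraction set is S = {2, 3, 4}.
G(k) = mex{ G(k - s) : s in S, s <= k }. We compute iteratively: G(0) = 0.
G(1) = mex({}) = 0
G(2) = mex({0}) = 1
G(3) = mex({0}) = 1
G(4) = mex({0, 1}) = 2
G(5) = mex({0, 1}) = 2
G(6) = mex({1, 2}) = 0
G(7) = mex({1, 2}) = 0
G(8) = mex({0, 2}) = 1
G(9) = mex({0, 2}) = 1
Observe that G(6)..G(9) = 0, 0, 1, 1 repeats G(0)..G(3) = 0, 0, 1, 1.
For k >= max(S) = 4, G(k) is determined by the previous 4 values G(k-4)..G(k-1); a window of 4 consecutive values has recurred shifted by 6, so by induction G(k + 6) = G(k) for all k >= 0: the sequence is periodic from the start with period 6.
One period: G(0..5) = 0, 0, 1, 1, 2, 2.
53 mod 6 = 5, so G(53) = G(5) = 2.

2


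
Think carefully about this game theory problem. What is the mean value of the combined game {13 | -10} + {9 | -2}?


G1 = {13 | -10}, G2 = {9 | -2}
Each is a switch {a | b} with numbers a > b; its mean value is (a + b)/2, and mean value is additive over game sums: m(G1 + G2) = m(G1) + m(G2).
Mean of G1 = (13 + (-10))/2 = 3/2 = 3/2
Mean of G2 = (9 + (-2))/2 = 7/2 = 7/2
Mean of G1 + G2 = 3/2 + 7/2 = 5

5


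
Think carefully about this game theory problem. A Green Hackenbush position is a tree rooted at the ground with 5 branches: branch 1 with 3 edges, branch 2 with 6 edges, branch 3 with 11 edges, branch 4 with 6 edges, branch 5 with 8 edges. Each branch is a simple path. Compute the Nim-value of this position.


The tree has 5 branches from the ground vertex.
In Green Hackenbush, the Nim-value of a simple path of length k is k.
Branch 1: length 3, Nim-value = 3
Branch 2: length 6, Nim-value = 6
Branch 3: length 11, Nim-value = 11
Branch 4: length 6, Nim-value = 6
Branch 5: length 8, Nim-value = 8
Total Nim-value = XOR of all branch values:
0 XOR 3 = 3
3 XOR 6 = 5
5 XOR 11 = 14
14 XOR 6 = 8
8 XOR 8 = 0
Nim-value of the tree = 0

0


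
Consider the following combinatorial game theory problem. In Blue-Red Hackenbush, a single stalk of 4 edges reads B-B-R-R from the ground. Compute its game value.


Edges (from ground): B-B-R-R
By Berlekamp's sign-expansion rule, a Blue-Red Hackenbush stalk has the value of the surreal number whose sign sequence is the edge sequence with B -> + and R -> -.
Sign sequence: ++--
Trace the sign expansion in the surreal number tree, starting from 0:
Edge 1: B (sign +) -> bounds (0, +inf), value = 1
Edge 2: B (sign +) -> bounds (1, +inf), value = 2
Edge 3: R (sign -) -> bounds (1, 2), value = 3/2
Edge 4: R (sign -) -> bounds (1, 3/2), value = 5/4
Game value = 5/4

5/4


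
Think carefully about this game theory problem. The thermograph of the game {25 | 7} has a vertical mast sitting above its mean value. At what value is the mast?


Game = {25 | 7}, a switch {a | b} with numbers a > b.
Its thermograph has left wall a - t and right wall b + t, which meet at t = (a - b)/2, where both equal (a + b)/2. So the mast (mean value) is at (a + b)/2.
Mean = (25 + (7))/2 = 32/2 = 16

16


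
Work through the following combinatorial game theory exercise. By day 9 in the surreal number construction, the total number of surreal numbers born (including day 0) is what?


Day 0: {|} = 0 is born. Count = 1.
Day n: the number of surreal numbers born by day n is 2^(n+1) - 1.
By day 0: 2^1 - 1 = 1
By day 1: 2^2 - 1 = 3
By day 2: 2^3 - 1 = 7
By day 3: 2^4 - 1 = 15
By day 4: 2^5 - 1 = 31
By day 5: 2^6 - 1 = 63
By day 6: 2^7 - 1 = 127
By day 7: 2^8 - 1 = 255
By day 8: 2^9 - 1 = 511
By day 9: 2^10 - 1 = 1023
By day 9: 1023 surreal numbers.

1023


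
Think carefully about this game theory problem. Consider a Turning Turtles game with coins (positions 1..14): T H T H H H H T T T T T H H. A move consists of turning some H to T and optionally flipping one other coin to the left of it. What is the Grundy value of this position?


Coins: T H T H H H H T T T T T H H
Key fact: a single head at position k behaves exactly like a Nim heap of size k (turning it to T and optionally flipping a coin at j < k corresponds to moving the heap from k to j, or to 0), and heads combine as a disjunctive sum (two heads at the same place would cancel, matching j XOR j = 0). So the Nim-value is the XOR of the 1-indexed positions of the heads.
Face-up positions (1-indexed): [2, 4, 5, 6, 7, 13, 14]
XOR 0 with 2: 0 XOR 2 = 2
XOR 2 with 4: 2 XOR 4 = 6
XOR 6 with 5: 6 XOR 5 = 3
XOR 3 with 6: 3 XOR 6 = 5
XOR 5 with 7: 5 XOR 7 = 2
XOR 2 with 13: 2 XOR 13 = 15
XOR 15 with 14: 15 XOR 14 = 1
Nim-value = 1

1


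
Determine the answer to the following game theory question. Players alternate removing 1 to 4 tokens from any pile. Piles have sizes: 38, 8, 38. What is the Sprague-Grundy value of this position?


Subtraction set: {1, 2, 3, 4}
For this subtraction set, G(n) = n mod 5 (period = max + 1 = 5).
Pile 1 (size 38): G(38) = 38 mod 5 = 3
Pile 2 (size 8): G(8) = 8 mod 5 = 3
Pile 3 (size 38): G(38) = 38 mod 5 = 3
Total Grundy value = XOR of all: 3 XOR 3 XOR 3 = 3

3


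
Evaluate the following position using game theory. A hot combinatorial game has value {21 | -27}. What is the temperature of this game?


The game is {21 | -27}, a switch {a | b} with numbers a > b.
Cooling {a | b} by t gives {a - t | b + t}, which stops being hot when a - t = b + t, i.e. at t = (a - b)/2. So the temperature of a switch is (a - b)/2.
Temperature = (Left option - Right option) / 2
= (21 - (-27)) / 2
= 48 / 2
= 24

24


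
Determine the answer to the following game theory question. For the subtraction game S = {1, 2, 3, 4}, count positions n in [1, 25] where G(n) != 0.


Subtraction set S = {1, 2, 3, 4}, so G(n) = n mod 5.
G(n) = 0 when n is a multiple of 5.
Multiples of 5 in [1, 25]: 5
N-positions (nonzero Grundy) = 25 - 5 = 20

20


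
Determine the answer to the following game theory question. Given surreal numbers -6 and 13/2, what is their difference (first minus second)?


x = -6, y = 13/2
Converting to common denominator: 2
x = -12/2, y = 13/2
x - y = -6 - 13/2 = -25/2

-25/2


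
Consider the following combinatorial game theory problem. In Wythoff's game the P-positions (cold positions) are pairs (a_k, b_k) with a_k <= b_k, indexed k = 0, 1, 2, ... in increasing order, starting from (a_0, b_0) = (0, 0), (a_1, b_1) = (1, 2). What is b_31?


By Wythoff's theorem, a_k = floor(k * phi) and b_k = floor(k * phi^2) = a_k + k, where phi = (1 + sqrt(5))/2 is the golden ratio.
phi = (1 + sqrt(5))/2 = 1.618034
phi^2 = phi + 1 = 2.618034
k = 31
k * phi^2 = 31 * 2.618034 = 81.159054
b_31 = floor(k * phi^2) = 81 (check: a_31 + k = 50 + 31 = 81)

81


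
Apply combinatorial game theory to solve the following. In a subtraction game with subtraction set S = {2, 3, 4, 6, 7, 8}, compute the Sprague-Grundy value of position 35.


The subtraction set is S = {2, 3, 4, 6, 7, 8}.
G(k) = mex{ G(k - s) : s in S, s <= k }. We compute iteratively: G(0) = 0.
G(1) = mex({}) = 0
G(2) = mex({0}) = 1
G(3) = mex({0}) = 1
G(4) = mex({0, 1}) = 2
G(5) = mex({0, 1}) = 2
G(6) = mex({0, 1, 2}) = 3
G(7) = mex({0, 1, 2}) = 3
G(8) = mex({0, 1, 2, 3}) = 4
G(9) = mex({0, 1, 2, 3}) = 4
G(10) = mex({1, 2, 3, 4}) = 0
G(11) = mex({1, 2, 3, 4}) = 0
G(12) = mex({0, 2, 3, 4}) = 1
G(13) = mex({0, 2, 3, 4}) = 1
G(14) = mex({0, 1, 3, 4}) = 2
G(15) = mex({0, 1, 3, 4}) = 2
G(16) = mex({0, 1, 2, 4}) = 3
G(17) = mex({0, 1, 2, 4}) = 3
Observe that G(10)..G(17) = 0, 0, 1, 1, 2, 2, 3, 3 repeats G(0)..G(7) = 0, 0, 1, 1, 2, 2, 3, 3.
For k >= max(S) = 8, G(k) is determined by the previous 8 values G(k-8)..G(k-1); a window of 8 consecutive values has recurred shifted by 10, so by induction G(k + 10) = G(k) for all k >= 0: the sequence is periodic from the start with period 10.
One period: G(0..9) = 0, 0, 1, 1, 2, 2, 3, 3, 4, 4.
35 mod 10 = 5, so G(35) = G(5) = 2.

2


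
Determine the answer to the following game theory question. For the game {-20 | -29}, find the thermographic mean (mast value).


Game = {-20 | -29}, a switch {a | b} with numbers a > b.
Its thermograph has left wall a - t and right wall b + t, which meet at t = (a - b)/2, where both equal (a + b)/2. So the mast (mean value) is at (a + b)/2.
Mean = (-20 + (-29))/2 = -49/2 = -49/2

-49/2


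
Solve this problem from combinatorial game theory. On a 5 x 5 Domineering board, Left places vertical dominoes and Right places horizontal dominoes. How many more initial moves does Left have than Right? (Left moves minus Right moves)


Board is 5 x 5 (rows x cols).
Left (vertical) placements: (rows-1) * cols = 4 * 5 = 20
Right (horizontal) placements: rows * (cols-1) = 5 * 4 = 20
Advantage = Left - Right = 20 - 20 = 0

0


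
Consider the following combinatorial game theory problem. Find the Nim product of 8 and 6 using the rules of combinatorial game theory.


Nim multiplication is bilinear over XOR: (u XOR v) * w = (u*w) XOR (v*w).
So we split each operand into its bit components and XOR the pairwise Nim products.
8 = 8 (as XOR of powers of 2).
6 = 2 + 4 (as XOR of powers of 2).
Using the standard Nim-product table on single bits:
  2*2 = 3,   2*4 = 8,   2*8 = 12,
  4*4 = 6,   4*8 = 11,  8*8 = 13,
and  1*x = x (identity), k*l = l*k (commutative).
Pairwise Nim products:
  8 * 2 = 12
  8 * 4 = 11
XOR them: 12 XOR 11 = 7.
Result: 8 * 6 = 7 (in Nim).

7


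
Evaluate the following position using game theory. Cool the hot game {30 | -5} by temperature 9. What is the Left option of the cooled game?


Original game: {30 | -5} (a switch {a | b} with a > b).
Cooling by t (for t below the temperature (a - b)/2 = 35/2) taxes each move by t: {a | b} cooled by t is {a - t | b + t}.
Cooling amount: t = 9
Cooled Left option: 30 - 9 = 21
Cooled Right option: -5 + 9 = 4
Cooled game: {21 | 4}
Left option = 21

21


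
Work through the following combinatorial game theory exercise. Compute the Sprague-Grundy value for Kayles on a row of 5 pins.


Kayles: a move removes 1 or 2 adjacent pins from a contiguous row.
Removing pins from a row of k leaves two independent rows (a, b) with a + b = k - 1 (one pin) or a + b = k - 2 (two pins); an end removal gives a = 0.
By Sprague-Grundy, G(k) = mex{ G(a) XOR G(b) } over all these splits. G(0) = 0.
G(1): splits (0,0):0^0=0 -> mex({0}) = 1
G(2): splits (0,1):0^1=1 (0,0):0^0=0 -> mex({0, 1}) = 2
G(3): splits (0,2):0^2=2 (1,1):1^1=0 (0,1):0^1=1 -> mex({0, 1, 2}) = 3
G(4): splits (0,3):0^3=3 (1,2):1^2=3 (0,2):0^2=2 (1,1):1^1=0 -> mex({0, 2, 3}) = 1
G(5): splits (0,4):0^1=1 (1,3):1^3=2 (2,2):2^2=0 (0,3):0^3=3 (1,2):1^2=3 -> mex({0, 1, 2, 3}) = 4
Therefore G(5) = 4.

4


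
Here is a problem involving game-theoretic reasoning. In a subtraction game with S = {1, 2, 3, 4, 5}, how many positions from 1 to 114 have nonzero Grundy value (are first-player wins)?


Subtraction set S = {1, 2, 3, 4, 5}, so G(n) = n mod 6.
G(n) = 0 when n is a multiple of 6.
Multiples of 6 in [1, 114]: 19
N-positions (nonzero Grundy) = 114 - 19 = 95

95


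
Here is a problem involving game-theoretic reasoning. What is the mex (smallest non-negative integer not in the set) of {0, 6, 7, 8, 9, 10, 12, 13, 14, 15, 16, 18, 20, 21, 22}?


Set = {0, 6, 7, 8, 9, 10, 12, 13, 14, 15, 16, 18, 20, 21, 22}
0 is in the set.
1 is NOT in the set. This is the mex.
mex = 1

1


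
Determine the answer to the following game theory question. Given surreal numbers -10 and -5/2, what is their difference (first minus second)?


x = -10, y = -5/2
Converting to common denominator: 2
x = -20/2, y = -5/2
x - y = -10 - -5/2 = -15/2

-15/2


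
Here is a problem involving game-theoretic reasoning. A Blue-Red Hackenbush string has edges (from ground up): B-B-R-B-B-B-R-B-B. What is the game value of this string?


Edges (from ground): B-B-R-B-B-B-R-B-B
By Berlekamp's sign-expansion rule, a Blue-Red Hackenbush stalk has the value of the surreal number whose sign sequence is the edge sequence with B -> + and R -> -.
Sign sequence: ++-+++-++
Trace the sign expansion in the surreal number tree, starting from 0:
Edge 1: B (sign +) -> bounds (0, +inf), value = 1
Edge 2: B (sign +) -> bounds (1, +inf), value = 2
Edge 3: R (sign -) -> bounds (1, 2), value = 3/2
Edge 4: B (sign +) -> bounds (3/2, 2), value = 7/4
Edge 5: B (sign +) -> bounds (7/4, 2), value = 15/8
Edge 6: B (sign +) -> bounds (15/8, 2), value = 31/16
Edge 7: R (sign -) -> bounds (15/8, 31/16), value = 61/32
Edge 8: B (sign +) -> bounds (61/32, 31/16), value = 123/64
Edge 9: B (sign +) -> bounds (123/64, 31/16), value = 247/128
Game value = 247/128

247/128


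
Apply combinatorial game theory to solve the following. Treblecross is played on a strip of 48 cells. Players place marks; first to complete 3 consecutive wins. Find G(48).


Treblecross: place X on empty cells; 3-in-a-row wins.
Playing within two cells of an existing X lets the opponent win at once, so sensible play treats the cells i-2..i+2 around each X as dead. The player left with no safe cell loses, so this is a normal-play take-away game on strips of safe cells.
Placing X at cell i (0-indexed) of a strip of k safe cells leaves independent strips of sizes max(0, i-2) and max(0, k-i-3). Hence G(k) = mex{ G(max(0,i-2)) XOR G(max(0,k-i-3)) : 0 <= i < k }, with G(0) = 0.
G(1): splits (0,0):0^0=0 -> mex({0}) = 1
G(2): splits (0,0):0^0=0 -> mex({0}) = 1
G(3): splits (0,0):0^0=0 -> mex({0}) = 1
G(4): splits (0,1):0^1=1 (0,0):0^0=0 -> mex({0, 1}) = 2
G(5): splits (0,2):0^1=1 (0,1):0^1=1 (0,0):0^0=0 -> mex({0, 1}) = 2
G(6) = mex({1}) = 0
G(7) = mex({0, 1, 2}) = 3
G(8) = mex({0, 1, 2}) = 3
G(9) = mex({0, 2}) = 1
G(10) = mex({0, 2, 3}) = 1
G(11) = mex({0, 3}) = 1
G(12) = mex({1, 3}) = 0
G(13) = mex({0, 1, 2, 3}) = 4
G(14) = mex({0, 1, 2}) = 3
G(15) = mex({0, 1, 2}) = 3
G(16) = mex({0, 1, 2, 4}) = 3
G(17) = mex({0, 1, 3, 4}) = 2
G(18) = mex({0, 1, 3, 4}) = 2
G(19) = mex({0, 1, 3, 5}) = 2
G(20) = mex({0, 1, 2, 3, 5}) = 4
G(21) = mex({0, 1, 2, 3, 5}) = 4
G(22) = mex({1, 2, 6}) = 0
G(23) = mex({0, 1, 2, 3, 4, 6}) = 5
G(24) = mex({0, 1, 2, 3, 4}) = 5
G(25) = mex({0, 1, 3, 4, 7}) = 2
G(26) = mex({0, 1, 3, 4, 5, 7}) = 2
G(27) = mex({0, 1, 3, 5}) = 2
G(28) = mex({0, 1, 2, 5}) = 3
G(29) = mex({0, 1, 2, 4, 5, 6}) = 3
G(30) = mex({1, 2, 4, 6}) = 0
G(31) = mex({0, 1, 2, 3, 4, 6}) = 5
G(32) = mex({1, 2, 3, 4, 7}) = 0
G(33) = mex({0, 3, 7}) = 1
G(34) = mex({0, 2, 3, 5, 7}) = 1
G(35) = mex({0, 2, 3, 5, 6}) = 1
G(36) = mex({0, 1, 2, 5, 6}) = 3
G(37) = mex({0, 1, 2, 4, 5, 6}) = 3
G(38) = mex({0, 1, 2, 4}) = 3
G(39) = mex({0, 1, 2, 3, 4, 7}) = 5
G(40) = mex({0, 1, 2, 3, 4, 5, 7}) = 6
G(41) = mex({0, 1, 2, 3, 5, 7}) = 4
G(42) = mex({0, 1, 2, 3, 5, 6, 7}) = 4
G(43) = mex({0, 2, 3, 5, 6}) = 1
G(44) = mex({1, 2, 3, 4, 5, 6}) = 0
G(45) = mex({0, 1, 2, 3, 4, 6, 7}) = 5
G(46) = mex({0, 1, 2, 3, 4, 7}) = 5
G(47) = mex({0, 1, 2, 3, 4, 5, 7}) = 6
G(48) = mex({0, 1, 2, 3, 4, 5, 7}) = 6
Therefore G(48) = 6.

6


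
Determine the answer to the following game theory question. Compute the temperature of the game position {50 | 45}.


The game is {50 | 45}, a switch {a | b} with numbers a > b.
Cooling {a | b} by t gives {a - t | b + t}, which stops being hot when a - t = b + t, i.e. at t = (a - b)/2. So the temperature of a switch is (a - b)/2.
Temperature = (Left option - Right option) / 2
= (50 - (45)) / 2
= 5 / 2
= 5/2

5/2


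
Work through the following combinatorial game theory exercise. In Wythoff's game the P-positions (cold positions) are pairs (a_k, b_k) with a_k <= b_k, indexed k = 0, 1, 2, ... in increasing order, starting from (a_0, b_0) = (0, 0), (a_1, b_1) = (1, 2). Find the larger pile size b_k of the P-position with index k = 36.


By Wythoff's theorem, a_k = floor(k * phi) and b_k = floor(k * phi^2) = a_k + k, where phi = (1 + sqrt(5))/2 is the golden ratio.
phi = (1 + sqrt(5))/2 = 1.618034
phi^2 = phi + 1 = 2.618034
k = 36
k * phi^2 = 36 * 2.618034 = 94.249224
b_36 = floor(k * phi^2) = 94 (check: a_36 + k = 58 + 36 = 94)

94


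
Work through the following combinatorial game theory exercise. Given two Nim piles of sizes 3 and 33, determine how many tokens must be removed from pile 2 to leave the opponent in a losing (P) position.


Piles: 3 and 33
Current XOR: 3 XOR 33 = 34 (non-zero, so this is an N-position).
To make the XOR zero, we need to find a move that balances the piles.
For pile 2 (size 33): target = 33 XOR 34 = 3
We reduce pile 2 from 33 to 3.
Tokens removed: 33 - 3 = 30
Verification: 3 XOR 3 = 0

30


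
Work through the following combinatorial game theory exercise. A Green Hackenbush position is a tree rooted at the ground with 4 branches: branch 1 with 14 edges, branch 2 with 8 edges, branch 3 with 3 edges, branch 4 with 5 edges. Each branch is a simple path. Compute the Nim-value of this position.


The tree has 4 branches from the ground vertex.
In Green Hackenbush, the Nim-value of a simple path of length k is k.
Branch 1: length 14, Nim-value = 14
Branch 2: length 8, Nim-value = 8
Branch 3: length 3, Nim-value = 3
Branch 4: length 5, Nim-value = 5
Total Nim-value = XOR of all branch values:
0 XOR 14 = 14
14 XOR 8 = 6
6 XOR 3 = 5
5 XOR 5 = 0
Nim-value of the tree = 0

0


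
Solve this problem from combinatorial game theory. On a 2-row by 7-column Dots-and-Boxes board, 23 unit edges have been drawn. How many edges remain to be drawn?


Grid: 2 x 7 boxes, i.e. 3 rows and 8 columns of dots.
Horizontal edges: (rows + 1) * cols = 3 * 7 = 21
Vertical edges: rows * (cols + 1) = 2 * 8 = 16
Total edges: 21 + 16 = 37
Edges drawn: 23
Remaining: 37 - 23 = 14

14


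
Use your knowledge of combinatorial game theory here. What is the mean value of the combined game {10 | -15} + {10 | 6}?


G1 = {10 | -15}, G2 = {10 | 6}
Each is a switch {a | b} with numbers a > b; its mean value is (a + b)/2, and mean value is additive over game sums: m(G1 + G2) = m(G1) + m(G2).
Mean of G1 = (10 + (-15))/2 = -5/2 = -5/2
Mean of G2 = (10 + (6))/2 = 16/2 = 8
Mean of G1 + G2 = -5/2 + 8 = 11/2

11/2


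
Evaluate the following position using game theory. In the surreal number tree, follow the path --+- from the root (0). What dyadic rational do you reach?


Sign expansion: --+-
Rule: track bounds (lo, hi), initially (-inf, +inf). On '+', the current value becomes lo and we move to the simplest number in (value, hi): value + 1 if hi = +inf, otherwise the midpoint (value + hi)/2. On '-', the current value becomes hi and we move to value - 1 if lo = -inf, otherwise the midpoint (lo + value)/2.
Start at 0.
Step 1: sign = -, move left. Bounds: (-inf, 0). Value = -1
Step 2: sign = -, move left. Bounds: (-inf, -1). Value = -2
Step 3: sign = +, move right. Bounds: (-2, -1). Value = -3/2
Step 4: sign = -, move left. Bounds: (-2, -3/2). Value = -7/4
The surreal number with sign expansion --+- is -7/4.

-7/4
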